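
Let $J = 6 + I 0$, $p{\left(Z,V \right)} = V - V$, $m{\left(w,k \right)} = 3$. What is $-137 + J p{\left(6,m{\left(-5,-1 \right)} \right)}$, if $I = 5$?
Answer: $-137$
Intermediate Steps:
$p{\left(Z,V \right)} = 0$
$J = 6$ ($J = 6 + 5 \cdot 0 = 6 + 0 = 6$)
$-137 + J p{\left(6,m{\left(-5,-1 \right)} \right)} = -137 + 6 \cdot 0 = -137 + 0 = -137$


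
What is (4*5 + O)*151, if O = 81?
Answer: 15251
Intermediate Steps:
(4*5 + O)*151 = (4*5 + 81)*151 = (20 + 81)*151 = 101*151 = 15251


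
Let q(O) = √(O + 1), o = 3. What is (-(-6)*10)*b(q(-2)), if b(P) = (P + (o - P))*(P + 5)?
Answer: 900 + 180*I ≈ 900.0 + 180.0*I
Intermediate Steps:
q(O) = √(1 + O)
b(P) = 15 + 3*P (b(P) = (P + (3 - P))*(P + 5) = 3*(5 + P) = 15 + 3*P)
(-(-6)*10)*b(q(-2)) = (-(-6)*10)*(15 + 3*√(1 - 2)) = (-6*(-10))*(15 + 3*√(-1)) = 60*(15 + 3*I) = 900 + 180*I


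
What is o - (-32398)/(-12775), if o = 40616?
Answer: 518837002/12775 ≈ 40613.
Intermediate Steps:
o - (-32398)/(-12775) = 40616 - (-32398)/(-12775) = 40616 - (-32398)*(-1)/12775 = 40616 - 1*32398/12775 = 40616 - 32398/12775 = 518837002/12775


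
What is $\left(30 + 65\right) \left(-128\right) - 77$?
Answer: $-12237$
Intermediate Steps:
$\left(30 + 65\right) \left(-128\right) - 77 = 95 \left(-128\right) - 77 = -12160 - 77 = -12237$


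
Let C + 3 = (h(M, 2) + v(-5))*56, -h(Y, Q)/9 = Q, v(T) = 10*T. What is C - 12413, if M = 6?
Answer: -16224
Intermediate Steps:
h(Y, Q) = -9*Q
C = -3811 (C = -3 + (-9*2 + 10*(-5))*56 = -3 + (-18 - 50)*56 = -3 - 68*56 = -3 - 3808 = -3811)
C - 12413 = -3811 - 12413 = -16224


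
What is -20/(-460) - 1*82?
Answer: -1885/23 ≈ -81.957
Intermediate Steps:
-20/(-460) - 1*82 = -20*(-1/460) - 82 = 1/23 - 82 = -1885/23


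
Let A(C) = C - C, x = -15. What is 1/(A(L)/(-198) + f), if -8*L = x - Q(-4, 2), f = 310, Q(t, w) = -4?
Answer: 1/310 ≈ 0.0032258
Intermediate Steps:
L = 11/8 (L = -(-15 - 1*(-4))/8 = -(-15 + 4)/8 = -1/8*(-11) = 11/8 ≈ 1.3750)
A(C) = 0
1/(A(L)/(-198) + f) = 1/(0/(-198) + 310) = 1/(0*(-1/198) + 310) = 1/(0 + 310) = 1/310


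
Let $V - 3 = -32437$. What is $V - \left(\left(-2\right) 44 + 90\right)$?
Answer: $-32436$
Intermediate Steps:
$V = -32434$ ($V = 3 - 32437 = -32434$)
$V - \left(\left(-2\right) 44 + 90\right) = -32434 - \left(\left(-2\right) 44 + 90\right) = -32434 - \left(-88 + 90\right) = -32434 - 2 = -32436$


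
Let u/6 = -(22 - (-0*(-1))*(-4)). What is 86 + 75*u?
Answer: -9814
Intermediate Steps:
u = -132 (u = 6*(-(22 - (-0*(-1))*(-4))) = 6*(-(22 - (-3*0)*(-4))) = 6*(-(22 - 0*(-4))) = 6*(-(22 - 1*0)) = 6*(-(22 + 0)) = 6*(-1*22) = 6*(-22) = -132)
86 + 75*u = 86 + 75*(-132) = 86 - 9900 = -9814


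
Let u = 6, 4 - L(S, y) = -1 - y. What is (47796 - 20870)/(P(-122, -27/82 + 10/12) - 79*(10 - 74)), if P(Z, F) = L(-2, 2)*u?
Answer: 13463/2549 ≈ 5.2817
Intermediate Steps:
L(S, y) = 5 + y (L(S, y) = 4 - (-1 - y) = 4 + (1 + y) = 5 + y)
P(Z, F) = 42 (P(Z, F) = (5 + 2)*6 = 7*6 = 42)
(47796 - 20870)/(P(-122, -27/82 + 10/12) - 79*(10 - 74)) = (47796 - 20870)/(42 - 79*(10 - 74)) = 26926/(42 - 79*(-64)) = 26926/(42 + 5056) = 26926/5098 = 26926*(1/5098) = 13463/2549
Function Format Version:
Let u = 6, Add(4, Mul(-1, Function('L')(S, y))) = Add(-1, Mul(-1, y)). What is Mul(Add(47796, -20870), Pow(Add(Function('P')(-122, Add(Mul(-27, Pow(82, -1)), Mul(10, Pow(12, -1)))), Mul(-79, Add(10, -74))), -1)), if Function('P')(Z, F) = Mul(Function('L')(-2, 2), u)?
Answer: Rational(13463, 2549) ≈ 5.2817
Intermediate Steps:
Function('L')(S, y) = Add(5, y) (Function('L')(S, y) = Add(4, Mul(-1, Add(-1, Mul(-1, y)))) = Add(4, Add(1, y)) = Add(5, y))
Function('P')(Z, F) = 42 (Function('P')(Z, F) = Mul(Add(5, 2), 6) = Mul(7, 6) = 42)
Mul(Add(47796, -20870), Pow(Add(Function('P')(-122, Add(Mul(-27, Pow(82, -1)), Mul(10, Pow(12, -1)))), Mul(-79, Add(10, -74))), -1)) = Mul(Add(47796, -20870), Pow(Add(42, Mul(-79, Add(10, -74))), -1)) = Mul(26926, Pow(Add(42, Mul(-79, -64)), -1)) = Mul(26926, Pow(Add(42, 5056), -1)) = Mul(26926, Pow(5098, -1)) = Mul(26926, Rational(1, 5098)) = Rational(13463, 2549)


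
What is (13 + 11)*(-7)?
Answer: -168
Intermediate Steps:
(13 + 11)*(-7) = 24*(-7) = -168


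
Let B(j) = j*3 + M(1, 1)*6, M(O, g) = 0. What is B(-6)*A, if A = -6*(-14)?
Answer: -1512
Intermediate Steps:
A = 84
B(j) = 3*j (B(j) = j*3 + 0*6 = 3*j + 0 = 3*j)
B(-6)*A = (3*(-6))*84 = -18*84 = -1512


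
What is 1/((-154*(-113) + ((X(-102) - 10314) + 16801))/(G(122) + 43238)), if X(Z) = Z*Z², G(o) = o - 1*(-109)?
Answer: -43469/1037319 ≈ -0.041905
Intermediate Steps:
G(o) = 109 + o (G(o) = o + 109 = 109 + o)
X(Z) = Z³
1/((-154*(-113) + ((X(-102) - 10314) + 16801))/(G(122) + 43238)) = 1/((-154*(-113) + (((-102)³ - 10314) + 16801))/((109 + 122) + 43238)) = 1/((17402 + ((-1061208 - 10314) + 16801))/(231 + 43238)) = 1/((17402 + (-1071522 + 16801))/43469) = 1/((17402 - 1054721)*(1/43469)) = 1/(-1037319*1/43469) = 1/(-1037319/43469) = -43469/1037319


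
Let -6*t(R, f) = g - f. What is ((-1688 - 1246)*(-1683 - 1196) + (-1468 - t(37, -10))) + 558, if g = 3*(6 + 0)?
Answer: 25338242/3 ≈ 8.4461e+6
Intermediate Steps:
g = 18 (g = 3*6 = 18)
t(R, f) = -3 + f/6 (t(R, f) = -(18 - f)/6 = -3 + f/6)
((-1688 - 1246)*(-1683 - 1196) + (-1468 - t(37, -10))) + 558 = ((-1688 - 1246)*(-1683 - 1196) + (-1468 - (-3 + (⅙)*(-10)))) + 558 = (-2934*(-2879) + (-1468 - (-3 - 5/3))) + 558 = (8446986 + (-1468 - 1*(-14/3))) + 558 = (8446986 + (-1468 + 14/3)) + 558 = (8446986 - 4390/3) + 558 = 25336568/3 + 558 = 25338242/3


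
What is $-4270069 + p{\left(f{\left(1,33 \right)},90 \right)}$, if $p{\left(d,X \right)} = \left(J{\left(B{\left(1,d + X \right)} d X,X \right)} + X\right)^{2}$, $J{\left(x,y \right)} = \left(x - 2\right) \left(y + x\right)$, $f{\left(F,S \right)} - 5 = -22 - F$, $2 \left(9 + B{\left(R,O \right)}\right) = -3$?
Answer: $84586096580602031$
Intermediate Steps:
$B{\left(R,O \right)} = - \frac{21}{2}$ ($B{\left(R,O \right)} = -9 + \frac{1}{2} \left(-3\right) = -9 - \frac{3}{2} = - \frac{21}{2}$)
$f{\left(F,S \right)} = -17 - F$ ($f{\left(F,S \right)} = 5 - \left(22 + F\right) = -17 - F$)
$J{\left(x,y \right)} = \left(-2 + x\right) \left(x + y\right)$
$p{\left(d,X \right)} = \left(- X + 21 X d - \frac{21 d X^{2}}{2} + \frac{441 X^{2} d^{2}}{4}\right)^{2}$ ($p{\left(d,X \right)} = \left(\left(\left(- \frac{21 d X}{2}\right)^{2} - 2 \left(- \frac{21 d X}{2}\right) - 2 X + - \frac{21 d X}{2} X\right) + X\right)^{2} = \left(\left(\left(- \frac{21 X d}{2}\right)^{2} - 2 \left(- \frac{21 X d}{2}\right) - 2 X + - \frac{21 X d}{2} X\right) + X\right)^{2} = \left(\left(\frac{441 X^{2} d^{2}}{4} + 21 X d - 2 X - \frac{21 d X^{2}}{2}\right) + X\right)^{2} = \left(\left(- 2 X + 21 X d - \frac{21 d X^{2}}{2} + \frac{441 X^{2} d^{2}}{4}\right) + X\right)^{2} = \left(- X + 21 X d - \frac{21 d X^{2}}{2} + \frac{441 X^{2} d^{2}}{4}\right)^{2}$)
$-4270069 + p{\left(f{\left(1,33 \right)},90 \right)} = -4270069 + \frac{90^{2} \left(4 - 84 \left(-17 - 1\right) - 39690 \left(-17 - 1\right)^{2} + 42 \cdot 90 \left(-17 - 1\right)\right)^{2}}{16} = -4270069 + \frac{1}{16} \cdot 8100 \left(4 - 84 \left(-17 - 1\right) - 39690 \left(-17 - 1\right)^{2} + 42 \cdot 90 \left(-17 - 1\right)\right)^{2} = -4270069 + \frac{1}{16} \cdot 8100 \left(4 - -1512 - 39690 \left(-18\right)^{2} + 42 \cdot 90 \left(-18\right)\right)^{2} = -4270069 + \frac{1}{16} \cdot 8100 \left(4 + 1512 - 39690 \cdot 324 - 68040\right)^{2} = -4270069 + \frac{1}{16} \cdot 8100 \left(4 + 1512 - 12859560 - 68040\right)^{2} = -4270069 + \frac{1}{16} \cdot 8100 \left(-12926084\right)^{2} = -4270069 + \frac{1}{16} \cdot 8100 \cdot 167083647575056 = -4270069 + 84586096584872100 = 84586096580602031$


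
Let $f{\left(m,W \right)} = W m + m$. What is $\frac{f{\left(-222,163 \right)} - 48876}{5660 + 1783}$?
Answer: $- \frac{9476}{827} \approx -11.458$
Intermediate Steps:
$f{\left(m,W \right)} = m + W m$
$\frac{f{\left(-222,163 \right)} - 48876}{5660 + 1783} = \frac{- 222 \left(1 + 163\right) - 48876}{5660 + 1783} = \frac{\left(-222\right) 164 - 48876}{7443} = \left(-36408 - 48876\right) \frac{1}{7443} = \left(-85284\right) \frac{1}{7443} = - \frac{9476}{827}$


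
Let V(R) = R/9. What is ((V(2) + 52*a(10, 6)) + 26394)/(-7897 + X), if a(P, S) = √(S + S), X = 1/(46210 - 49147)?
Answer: -116279746/34790235 - 152724*√3/11596745 ≈ -3.3651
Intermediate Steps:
V(R) = R/9 (V(R) = R*(⅑) = R/9)
X = -1/2937 (X = 1/(-2937) = -1/2937 ≈ -0.00034048)
a(P, S) = √2*√S (a(P, S) = √(2*S) = √2*√S)
((V(2) + 52*a(10, 6)) + 26394)/(-7897 + X) = (((⅑)*2 + 52*(√2*√6)) + 26394)/(-7897 - 1/2937) = ((2/9 + 52*(2*√3)) + 26394)/(-23193490/2937) = ((2/9 + 104*√3) + 26394)*(-2937/23193490) = (237548/9 + 104*√3)*(-2937/23193490) = -116279746/34790235 - 152724*√3/11596745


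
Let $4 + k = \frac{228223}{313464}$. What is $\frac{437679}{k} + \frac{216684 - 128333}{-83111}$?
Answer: $- \frac{1628948296295057}{12177340609} \approx -1.3377 \cdot 10^{5}$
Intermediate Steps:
$k = - \frac{1025633}{313464}$ ($k = -4 + \frac{228223}{313464} = - \frac{1025633}{313464} \approx -3.2719$)
$\frac{437679}{k} + \frac{216684 - 128333}{-83111} = \frac{437679}{- \frac{1025633}{313464}} + \frac{216684 - 128333}{-83111} = 437679 \left(- \frac{313464}{1025633}\right) + 88351 \left(- \frac{1}{83111}\right) = - \frac{137196610056}{1025633} - \frac{88351}{83111} = - \frac{1628948296295057}{12177340609}$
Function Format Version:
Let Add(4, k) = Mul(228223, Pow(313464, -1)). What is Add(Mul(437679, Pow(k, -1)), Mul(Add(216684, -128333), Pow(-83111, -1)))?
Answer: Rational(-1628948296295057, 12177340609) ≈ -1.3377e+5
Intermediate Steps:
k = Rational(-1025633, 313464) (k = Add(-4, Mul(228223, Pow(313464, -1))) = Add(-4, Mul(228223, Rational(1, 313464))) = Add(-4, Rational(228223, 313464)) = Rational(-1025633, 313464) ≈ -3.2719)
Add(Mul(437679, Pow(k, -1)), Mul(Add(216684, -128333), Pow(-83111, -1))) = Add(Mul(437679, Pow(Rational(-1025633, 313464), -1)), Mul(Add(216684, -128333), Pow(-83111, -1))) = Add(Mul(437679, Rational(-313464, 1025633)), Mul(88351, Rational(-1, 83111))) = Add(Rational(-137196610056, 1025633), Rational(-88351, 83111)) = Rational(-1628948296295057, 12177340609)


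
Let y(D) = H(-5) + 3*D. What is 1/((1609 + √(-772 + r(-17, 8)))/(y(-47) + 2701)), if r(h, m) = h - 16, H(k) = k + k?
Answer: 2051475/1294843 - 1275*I*√805/1294843 ≈ 1.5843 - 0.027938*I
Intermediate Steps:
H(k) = 2*k
r(h, m) = -16 + h
y(D) = -10 + 3*D (y(D) = 2*(-5) + 3*D = -10 + 3*D)
1/((1609 + √(-772 + r(-17, 8)))/(y(-47) + 2701)) = 1/((1609 + √(-772 + (-16 - 17)))/((-10 + 3*(-47)) + 2701)) = 1/((1609 + √(-772 - 33))/((-10 - 141) + 2701)) = 1/((1609 + √(-805))/(-151 + 2701)) = 1/((1609 + I*√805)/2550) = 1/((1609 + I*√805)*(1/2550)) = 1/(1609/2550 + I*√805/2550)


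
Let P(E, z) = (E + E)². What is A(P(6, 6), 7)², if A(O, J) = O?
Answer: 20736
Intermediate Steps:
P(E, z) = 4*E² (P(E, z) = (2*E)² = 4*E²)
A(P(6, 6), 7)² = (4*6²)² = (4*36)² = 144² = 20736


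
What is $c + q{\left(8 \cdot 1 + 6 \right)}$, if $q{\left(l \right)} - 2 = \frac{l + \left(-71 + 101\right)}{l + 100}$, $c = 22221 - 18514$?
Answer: $\frac{211435}{57} \approx 3709.4$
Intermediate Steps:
$c = 3707$
$q{\left(l \right)} = 2 + \frac{30 + l}{100 + l}$ ($q{\left(l \right)} = 2 + \frac{l + \left(-71 + 101\right)}{l + 100} = 2 + \frac{l + 30}{100 + l} = 2 + \frac{30 + l}{100 + l}$)
$c + q{\left(8 \cdot 1 + 6 \right)} = 3707 + \frac{230 + 3 \left(8 \cdot 1 + 6\right)}{100 + \left(8 \cdot 1 + 6\right)} = 3707 + \frac{230 + 3 \left(8 + 6\right)}{100 + \left(8 + 6\right)} = 3707 + \frac{230 + 3 \cdot 14}{100 + 14} = 3707 + \frac{230 + 42}{114} = 3707 + \frac{1}{114} \cdot 272 = 3707 + \frac{136}{57} = \frac{211435}{57}$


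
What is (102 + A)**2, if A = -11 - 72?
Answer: 361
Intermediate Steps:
A = -83
(102 + A)**2 = (102 - 83)**2 = 19**2 = 361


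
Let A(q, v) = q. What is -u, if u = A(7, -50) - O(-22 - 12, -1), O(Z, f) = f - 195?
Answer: -203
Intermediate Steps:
O(Z, f) = -195 + f
u = 203 (u = 7 - (-195 - 1) = 7 - 1*(-196) = 7 + 196 = 203)
-u = -1*203 = -203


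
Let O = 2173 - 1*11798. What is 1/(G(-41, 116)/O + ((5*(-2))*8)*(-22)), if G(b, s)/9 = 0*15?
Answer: 1/1760 ≈ 0.00056818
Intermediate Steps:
G(b, s) = 0 (G(b, s) = 9*(0*15) = 9*0 = 0)
O = -9625 (O = 2173 - 11798 = -9625)
1/(G(-41, 116)/O + ((5*(-2))*8)*(-22)) = 1/(0/(-9625) + ((5*(-2))*8)*(-22)) = 1/(0*(-1/9625) - 10*8*(-22)) = 1/(0 - 80*(-22)) = 1/(0 + 1760) = 1/1760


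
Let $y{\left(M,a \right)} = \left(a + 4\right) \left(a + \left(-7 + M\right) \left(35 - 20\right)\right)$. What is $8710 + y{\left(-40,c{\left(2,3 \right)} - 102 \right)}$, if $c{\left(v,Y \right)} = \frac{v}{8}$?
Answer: $\frac{1401117}{16} \approx 87570.0$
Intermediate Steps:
$c{\left(v,Y \right)} = \frac{v}{8}$ ($c{\left(v,Y \right)} = v \frac{1}{8} = \frac{v}{8}$)
$y{\left(M,a \right)} = \left(4 + a\right) \left(-105 + a + 15 M\right)$ ($y{\left(M,a \right)} = \left(4 + a\right) \left(a + \left(-7 + M\right) 15\right) = \left(4 + a\right) \left(a + \left(-105 + 15 M\right)\right) = \left(4 + a\right) \left(-105 + a + 15 M\right)$)
$8710 + y{\left(-40,c{\left(2,3 \right)} - 102 \right)} = 8710 + \left(-420 + \left(\frac{1}{8} \cdot 2 - 102\right)^{2} - 101 \left(\frac{1}{8} \cdot 2 - 102\right) + 60 \left(-40\right) + 15 \left(-40\right) \left(\frac{1}{8} \cdot 2 - 102\right)\right) = 8710 - \left(2820 - \left(\frac{1}{4} - 102\right)^{2} + 701 \left(\frac{1}{4} - 102\right)\right) = 8710 - \left(- \frac{29827}{4} - 61050 - \frac{165649}{16}\right) = 8710 + \left(-420 + \frac{165649}{16} + \frac{41107}{4} - 2400 + 61050\right) = 8710 + \frac{1261757}{16} = \frac{1401117}{16}$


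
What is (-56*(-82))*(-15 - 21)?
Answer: -165312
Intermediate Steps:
(-56*(-82))*(-15 - 21) = 4592*(-36) = -165312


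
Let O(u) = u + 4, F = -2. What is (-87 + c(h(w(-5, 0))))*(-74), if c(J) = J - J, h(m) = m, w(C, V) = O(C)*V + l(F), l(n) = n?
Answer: 6438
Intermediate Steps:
O(u) = 4 + u
w(C, V) = -2 + V*(4 + C) (w(C, V) = (4 + C)*V - 2 = V*(4 + C) - 2 = -2 + V*(4 + C))
c(J) = 0
(-87 + c(h(w(-5, 0))))*(-74) = (-87 + 0)*(-74) = -87*(-74) = 6438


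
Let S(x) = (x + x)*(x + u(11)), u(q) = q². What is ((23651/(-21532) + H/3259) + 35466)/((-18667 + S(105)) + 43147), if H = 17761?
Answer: 2489053450451/5048230368720 ≈ 0.49305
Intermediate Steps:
S(x) = 2*x*(121 + x) (S(x) = (x + x)*(x + 11²) = (2*x)*(x + 121) = (2*x)*(121 + x) = 2*x*(121 + x))
((23651/(-21532) + H/3259) + 35466)/((-18667 + S(105)) + 43147) = ((23651/(-21532) + 17761/3259) + 35466)/((-18667 + 2*105*(121 + 105)) + 43147) = ((23651*(-1/21532) + 17761*(1/3259)) + 35466)/((-18667 + 2*105*226) + 43147) = ((-23651/21532 + 17761/3259) + 35466)/((-18667 + 47460) + 43147) = (305351243/70172788 + 35466)/(28793 + 43147) = (2489053450451/70172788)/71940 = (2489053450451/70172788)*(1/71940) = 2489053450451/5048230368720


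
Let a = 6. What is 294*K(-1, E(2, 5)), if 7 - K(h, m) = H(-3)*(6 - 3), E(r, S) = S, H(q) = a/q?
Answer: 3822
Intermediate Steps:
H(q) = 6/q
K(h, m) = 13 (K(h, m) = 7 - 6/(-3)*(6 - 3) = 7 - 6*(-⅓)*3 = 7 - (-2)*3 = 7 - 1*(-6) = 7 + 6 = 13)
294*K(-1, E(2, 5)) = 294*13 = 3822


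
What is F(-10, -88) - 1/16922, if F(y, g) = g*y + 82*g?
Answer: -107217793/16922 ≈ -6336.0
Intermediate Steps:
F(y, g) = 82*g + g*y
F(-10, -88) - 1/16922 = -88*(82 - 10) - 1/16922 = -88*72 - 1*1/16922 = -6336 - 1/16922 = -107217793/16922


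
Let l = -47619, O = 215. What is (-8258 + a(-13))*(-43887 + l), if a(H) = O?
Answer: 735982758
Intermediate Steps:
a(H) = 215
(-8258 + a(-13))*(-43887 + l) = (-8258 + 215)*(-43887 - 47619) = -8043*(-91506) = 735982758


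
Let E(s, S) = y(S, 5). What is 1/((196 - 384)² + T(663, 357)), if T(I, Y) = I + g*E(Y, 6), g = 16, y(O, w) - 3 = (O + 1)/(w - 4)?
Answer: 1/36167 ≈ 2.7650e-5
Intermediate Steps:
y(O, w) = 3 + (1 + O)/(-4 + w) (y(O, w) = 3 + (O + 1)/(w - 4) = 3 + (1 + O)/(-4 + w))
E(s, S) = 4 + S (E(s, S) = (-11 + S + 3*5)/(-4 + 5) = (-11 + S + 15)/1 = 1*(4 + S) = 4 + S)
T(I, Y) = 160 + I (T(I, Y) = I + 16*(4 + 6) = I + 16*10 = I + 160 = 160 + I)
1/((196 - 384)² + T(663, 357)) = 1/((196 - 384)² + (160 + 663)) = 1/((-188)² + 823) = 1/(35344 + 823) = 1/36167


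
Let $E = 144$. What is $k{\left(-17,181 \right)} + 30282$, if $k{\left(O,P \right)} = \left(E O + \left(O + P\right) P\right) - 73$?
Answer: $57445$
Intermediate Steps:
$k{\left(O,P \right)} = -73 + 144 O + P \left(O + P\right)$ ($k{\left(O,P \right)} = \left(144 O + \left(O + P\right) P\right) - 73 = \left(144 O + P \left(O + P\right)\right) - 73 = -73 + 144 O + P \left(O + P\right)$)
$k{\left(-17,181 \right)} + 30282 = \left(-73 + 181^{2} + 144 \left(-17\right) - 3077\right) + 30282 = \left(-73 + 32761 - 2448 - 3077\right) + 30282 = 27163 + 30282 = 57445$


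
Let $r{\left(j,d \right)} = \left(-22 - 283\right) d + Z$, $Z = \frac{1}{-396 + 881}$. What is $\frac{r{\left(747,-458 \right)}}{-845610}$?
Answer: $- \frac{22583217}{136706950} \approx -0.16519$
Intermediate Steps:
$Z = \frac{1}{485} \approx 0.0020619$
$r{\left(j,d \right)} = \frac{1}{485} - 305 d$ ($r{\left(j,d \right)} = \left(-22 - 283\right) d + \frac{1}{485} = - 305 d + \frac{1}{485} = \frac{1}{485} - 305 d$)
$\frac{r{\left(747,-458 \right)}}{-845610} = \frac{\frac{1}{485} - -139690}{-845610} = \left(\frac{1}{485} + 139690\right) \left(- \frac{1}{845610}\right) = \frac{67749651}{485} \left(- \frac{1}{845610}\right) = - \frac{22583217}{136706950}$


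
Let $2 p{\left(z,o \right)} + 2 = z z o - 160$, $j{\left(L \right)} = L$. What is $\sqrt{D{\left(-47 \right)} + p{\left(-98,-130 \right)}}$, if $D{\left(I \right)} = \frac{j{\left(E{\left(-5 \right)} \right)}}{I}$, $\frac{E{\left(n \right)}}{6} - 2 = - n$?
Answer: $\frac{i \sqrt{1379171243}}{47} \approx 790.15 i$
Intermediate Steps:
$E{\left(n \right)} = 12 - 6 n$ ($E{\left(n \right)} = 12 + 6 \left(- n\right) = 12 - 6 n$)
$p{\left(z,o \right)} = -81 + \frac{o z^{2}}{2}$ ($p{\left(z,o \right)} = -1 + \frac{z z o - 160}{2} = -1 + \frac{z^{2} o - 160}{2} = -1 + \frac{o z^{2} - 160}{2} = -1 + \frac{-160 + o z^{2}}{2} = -1 + \left(-80 + \frac{o z^{2}}{2}\right) = -81 + \frac{o z^{2}}{2}$)
$D{\left(I \right)} = \frac{42}{I}$ ($D{\left(I \right)} = \frac{12 - -30}{I} = \frac{12 + 30}{I} = \frac{42}{I}$)
$\sqrt{D{\left(-47 \right)} + p{\left(-98,-130 \right)}} = \sqrt{\frac{42}{-47} + \left(-81 + \frac{1}{2} \left(-130\right) \left(-98\right)^{2}\right)} = \sqrt{42 \left(- \frac{1}{47}\right) + \left(-81 + \frac{1}{2} \left(-130\right) 9604\right)} = \sqrt{- \frac{42}{47} - 624341} = \sqrt{- \frac{29344069}{47}} = \frac{i \sqrt{1379171243}}{47}$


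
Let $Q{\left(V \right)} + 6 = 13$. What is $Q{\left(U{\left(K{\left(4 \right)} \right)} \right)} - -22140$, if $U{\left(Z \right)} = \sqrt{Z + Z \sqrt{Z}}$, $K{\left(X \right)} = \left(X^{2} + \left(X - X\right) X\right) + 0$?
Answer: $22147$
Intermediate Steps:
$K{\left(X \right)} = X^{2}$ ($K{\left(X \right)} = \left(X^{2} + 0 X\right) + 0 = \left(X^{2} + 0\right) + 0 = X^{2} + 0 = X^{2}$)
$U{\left(Z \right)} = \sqrt{Z + Z^{\frac{3}{2}}}$
$Q{\left(V \right)} = 7$ ($Q{\left(V \right)} = -6 + 13 = 7$)
$Q{\left(U{\left(K{\left(4 \right)} \right)} \right)} - -22140 = 7 - -22140 = 7 + 22140 = 22147$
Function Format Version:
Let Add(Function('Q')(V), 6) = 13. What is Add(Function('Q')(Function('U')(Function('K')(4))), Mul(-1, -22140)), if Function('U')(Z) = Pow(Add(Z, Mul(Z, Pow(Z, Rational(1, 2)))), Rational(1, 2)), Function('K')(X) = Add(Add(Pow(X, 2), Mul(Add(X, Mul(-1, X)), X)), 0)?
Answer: 22147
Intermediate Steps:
Function('K')(X) = Pow(X, 2) (Function('K')(X) = Add(Add(Pow(X, 2), Mul(0, X)), 0) = Add(Add(Pow(X, 2), 0), 0) = Add(Pow(X, 2), 0) = Pow(X, 2))
Function('U')(Z) = Pow(Add(Z, Pow(Z, Rational(3, 2))), Rational(1, 2))
Function('Q')(V) = 7 (Function('Q')(V) = Add(-6, 13) = 7)
Add(Function('Q')(Function('U')(Function('K')(4))), Mul(-1, -22140)) = Add(7, Mul(-1, -22140)) = Add(7, 22140) = 22147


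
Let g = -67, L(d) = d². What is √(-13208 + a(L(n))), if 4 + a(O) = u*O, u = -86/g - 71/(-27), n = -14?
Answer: 8*I*√70704966/603 ≈ 111.56*I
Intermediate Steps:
u = 7079/1809 (u = -86/(-67) - 71/(-27) = -86*(-1/67) - 71*(-1/27) = 86/67 + 71/27 = 7079/1809 ≈ 3.9132)
a(O) = -4 + 7079*O/1809
√(-13208 + a(L(n))) = √(-13208 + (-4 + (7079/1809)*(-14)²)) = √(-13208 + (-4 + (7079/1809)*196)) = √(-13208 + (-4 + 1387484/1809)) = √(-13208 + 1380248/1809) = √(-22513024/1809) = 8*I*√70704966/603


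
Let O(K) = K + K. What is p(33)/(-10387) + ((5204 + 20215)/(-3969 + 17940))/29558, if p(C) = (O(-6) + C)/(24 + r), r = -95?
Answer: 9139326347/101514893438062 ≈ 9.0029e-5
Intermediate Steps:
O(K) = 2*K
p(C) = 12/71 - C/71 (p(C) = (2*(-6) + C)/(24 - 95) = (-12 + C)/(-71) = (-12 + C)*(-1/71) = 12/71 - C/71)
p(33)/(-10387) + ((5204 + 20215)/(-3969 + 17940))/29558 = (12/71 - 1/71*33)/(-10387) + ((5204 + 20215)/(-3969 + 17940))/29558 = (12/71 - 33/71)*(-1/10387) + (25419/13971)*(1/29558) = -21/71*(-1/10387) + (25419*(1/13971))*(1/29558) = 21/737477 + (8473/4657)*(1/29558) = 21/737477 + 8473/137651606 = 9139326347/101514893438062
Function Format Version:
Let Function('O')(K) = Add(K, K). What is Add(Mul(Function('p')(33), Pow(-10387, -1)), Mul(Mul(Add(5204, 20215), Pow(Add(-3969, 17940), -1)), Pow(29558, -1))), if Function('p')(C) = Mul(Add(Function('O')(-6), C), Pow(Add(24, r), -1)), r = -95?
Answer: Rational(9139326347, 101514893438062) ≈ 9.0029e-5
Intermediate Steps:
Function('O')(K) = Mul(2, K)
Function('p')(C) = Add(Rational(12, 71), Mul(Rational(-1, 71), C)) (Function('p')(C) = Mul(Add(Mul(2, -6), C), Pow(Add(24, -95), -1)) = Mul(Add(-12, C), Pow(-71, -1)) = Mul(Add(-12, C), Rational(-1, 71)) = Add(Rational(12, 71), Mul(Rational(-1, 71), C)))
Add(Mul(Function('p')(33), Pow(-10387, -1)), Mul(Mul(Add(5204, 20215), Pow(Add(-3969, 17940), -1)), Pow(29558, -1))) = Add(Mul(Add(Rational(12, 71), Mul(Rational(-1, 71), 33)), Pow(-10387, -1)), Mul(Mul(Add(5204, 20215), Pow(Add(-3969, 17940), -1)), Pow(29558, -1))) = Add(Mul(Add(Rational(12, 71), Rational(-33, 71)), Rational(-1, 10387)), Mul(Mul(25419, Pow(13971, -1)), Rational(1, 29558))) = Add(Mul(Rational(-21, 71), Rational(-1, 10387)), Mul(Mul(25419, Rational(1, 13971)), Rational(1, 29558))) = Add(Rational(21, 737477), Mul(Rational(8473, 4657), Rational(1, 29558))) = Add(Rational(21, 737477), Rational(8473, 137651606)) = Rational(9139326347, 101514893438062)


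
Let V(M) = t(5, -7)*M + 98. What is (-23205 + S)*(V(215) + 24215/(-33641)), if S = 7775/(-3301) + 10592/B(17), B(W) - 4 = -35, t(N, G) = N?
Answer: -95034351737128816/3442517171 ≈ -2.7606e+7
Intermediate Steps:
B(W) = -31 (B(W) = 4 - 35 = -31)
V(M) = 98 + 5*M (V(M) = 5*M + 98 = 98 + 5*M)
S = -35205217/102331 (S = 7775/(-3301) + 10592/(-31) = 7775*(-1/3301) + 10592*(-1/31) = -7775/3301 - 10592/31 = -35205217/102331 ≈ -344.03)
(-23205 + S)*(V(215) + 24215/(-33641)) = (-23205 - 35205217/102331)*((98 + 5*215) + 24215/(-33641)) = -2409796072*((98 + 1075) + 24215*(-1/33641))/102331 = -2409796072*(1173 - 24215/33641)/102331 = -2409796072/102331*39436678/33641 = -95034351737128816/3442517171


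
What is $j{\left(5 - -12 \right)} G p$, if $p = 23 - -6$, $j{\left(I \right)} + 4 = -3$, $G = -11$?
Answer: $2233$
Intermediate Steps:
$j{\left(I \right)} = -7$ ($j{\left(I \right)} = -4 - 3 = -7$)
$p = 29$ ($p = 23 + 6 = 29$)
$j{\left(5 - -12 \right)} G p = \left(-7\right) \left(-11\right) 29 = 77 \cdot 29 = 2233$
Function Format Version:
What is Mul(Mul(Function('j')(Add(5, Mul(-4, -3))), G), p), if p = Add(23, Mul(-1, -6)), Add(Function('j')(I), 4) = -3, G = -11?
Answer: 2233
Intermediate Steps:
Function('j')(I) = -7 (Function('j')(I) = Add(-4, -3) = -7)
p = 29 (p = Add(23, 6) = 29)
Mul(Mul(Function('j')(Add(5, Mul(-4, -3))), G), p) = Mul(Mul(-7, -11), 29) = Mul(77, 29) = 2233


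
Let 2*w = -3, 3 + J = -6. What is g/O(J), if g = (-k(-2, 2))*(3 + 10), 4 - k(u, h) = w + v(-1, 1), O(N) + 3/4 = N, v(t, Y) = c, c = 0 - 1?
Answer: 26/3 ≈ 8.6667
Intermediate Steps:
J = -9 (J = -3 - 6 = -9)
c = -1
v(t, Y) = -1
O(N) = -3/4 + N
w = -3/2 (w = (1/2)*(-3) = -3/2 ≈ -1.5000)
k(u, h) = 13/2 (k(u, h) = 4 - (-3/2 - 1) = 4 - 1*(-5/2) = 4 + 5/2 = 13/2)
g = -169/2 (g = (-1*13/2)*(3 + 10) = -13/2*13 = -169/2 ≈ -84.500)
g/O(J) = -169/(2*(-3/4 - 9)) = -169/(2*(-39/4)) = -169/2*(-4/39) = 26/3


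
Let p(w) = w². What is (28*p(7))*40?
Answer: 54880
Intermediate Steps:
(28*p(7))*40 = (28*7²)*40 = (28*49)*40 = 1372*40 = 54880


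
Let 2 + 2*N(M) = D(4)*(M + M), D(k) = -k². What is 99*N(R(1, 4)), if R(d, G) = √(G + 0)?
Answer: -3267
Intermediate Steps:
R(d, G) = √G
N(M) = -1 - 16*M (N(M) = -1 + ((-1*4²)*(M + M))/2 = -1 + ((-1*16)*(2*M))/2 = -1 + (-32*M)/2 = -1 - 16*M)
99*N(R(1, 4)) = 99*(-1 - 16*√4) = 99*(-1 - 16*2) = 99*(-1 - 32) = 99*(-33) = -3267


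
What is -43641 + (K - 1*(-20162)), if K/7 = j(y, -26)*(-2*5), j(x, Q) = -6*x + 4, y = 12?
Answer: -18719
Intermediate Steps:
j(x, Q) = 4 - 6*x
K = 4760 (K = 7*((4 - 6*12)*(-2*5)) = 7*((4 - 72)*(-10)) = 7*(-68*(-10)) = 7*680 = 4760)
-43641 + (K - 1*(-20162)) = -43641 + (4760 - 1*(-20162)) = -43641 + (4760 + 20162) = -43641 + 24922 = -18719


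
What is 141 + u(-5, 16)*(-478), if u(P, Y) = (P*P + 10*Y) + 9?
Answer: -92591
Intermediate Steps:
u(P, Y) = 9 + P**2 + 10*Y (u(P, Y) = (P**2 + 10*Y) + 9 = 9 + P**2 + 10*Y)
141 + u(-5, 16)*(-478) = 141 + (9 + (-5)**2 + 10*16)*(-478) = 141 + (9 + 25 + 160)*(-478) = 141 + 194*(-478) = 141 - 92732 = -92591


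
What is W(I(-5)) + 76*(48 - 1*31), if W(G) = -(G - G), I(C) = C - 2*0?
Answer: 1292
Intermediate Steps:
I(C) = C (I(C) = C + 0 = C)
W(G) = 0 (W(G) = -1*0 = 0)
W(I(-5)) + 76*(48 - 1*31) = 0 + 76*(48 - 1*31) = 0 + 76*(48 - 31) = 0 + 76*17 = 0 + 1292 = 1292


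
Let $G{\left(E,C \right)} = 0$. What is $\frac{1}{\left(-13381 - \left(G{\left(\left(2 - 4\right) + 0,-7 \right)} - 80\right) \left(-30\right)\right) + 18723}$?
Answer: $\frac{1}{2942} \approx 0.0003399$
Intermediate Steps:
$\frac{1}{\left(-13381 - \left(G{\left(\left(2 - 4\right) + 0,-7 \right)} - 80\right) \left(-30\right)\right) + 18723} = \frac{1}{\left(-13381 - \left(0 - 80\right) \left(-30\right)\right) + 18723} = \frac{1}{\left(-13381 - \left(-80\right) \left(-30\right)\right) + 18723} = \frac{1}{\left(-13381 - 2400\right) + 18723} = \frac{1}{-15781 + 18723} = \frac{1}{2942}$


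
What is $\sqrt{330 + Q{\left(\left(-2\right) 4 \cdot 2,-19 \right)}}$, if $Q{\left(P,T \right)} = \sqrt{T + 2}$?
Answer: $\sqrt{330 + i \sqrt{17}} \approx 18.166 + 0.1135 i$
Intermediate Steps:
$Q{\left(P,T \right)} = \sqrt{2 + T}$
$\sqrt{330 + Q{\left(\left(-2\right) 4 \cdot 2,-19 \right)}} = \sqrt{330 + \sqrt{2 - 19}} = \sqrt{330 + \sqrt{-17}} = \sqrt{330 + i \sqrt{17}}$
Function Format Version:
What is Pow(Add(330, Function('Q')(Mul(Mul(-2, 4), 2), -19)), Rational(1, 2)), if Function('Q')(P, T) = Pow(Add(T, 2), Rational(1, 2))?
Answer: Pow(Add(330, Mul(I, Pow(17, Rational(1, 2)))), Rational(1, 2)) ≈ Add(18.166, Mul(0.1135, I))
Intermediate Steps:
Function('Q')(P, T) = Pow(Add(2, T), Rational(1, 2))
Pow(Add(330, Function('Q')(Mul(Mul(-2, 4), 2), -19)), Rational(1, 2)) = Pow(Add(330, Pow(Add(2, -19), Rational(1, 2))), Rational(1, 2)) = Pow(Add(330, Pow(-17, Rational(1, 2))), Rational(1, 2)) = Pow(Add(330, Mul(I, Pow(17, Rational(1, 2)))), Rational(1, 2))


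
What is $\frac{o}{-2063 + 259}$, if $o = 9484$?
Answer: $- \frac{2371}{451} \approx -5.2572$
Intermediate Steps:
$\frac{o}{-2063 + 259} = \frac{9484}{-2063 + 259} = \frac{9484}{-1804} = 9484 \left(- \frac{1}{1804}\right) = - \frac{2371}{451}$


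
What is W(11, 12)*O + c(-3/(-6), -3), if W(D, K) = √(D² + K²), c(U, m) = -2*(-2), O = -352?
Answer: 4 - 352*√265 ≈ -5726.1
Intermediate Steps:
c(U, m) = 4
W(11, 12)*O + c(-3/(-6), -3) = √(11² + 12²)*(-352) + 4 = √(121 + 144)*(-352) + 4 = √265*(-352) + 4 = -352*√265 + 4 = 4 - 352*√265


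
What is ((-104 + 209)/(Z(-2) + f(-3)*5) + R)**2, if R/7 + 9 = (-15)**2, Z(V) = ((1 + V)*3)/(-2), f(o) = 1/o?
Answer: 777924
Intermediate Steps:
f(o) = 1/o
Z(V) = -3/2 - 3*V/2 (Z(V) = (3 + 3*V)*(-1/2) = -3/2 - 3*V/2)
R = 1512 (R = -63 + 7*(-15)**2 = -63 + 7*225 = -63 + 1575 = 1512)
((-104 + 209)/(Z(-2) + f(-3)*5) + R)**2 = ((-104 + 209)/((-3/2 - 3/2*(-2)) + 5/(-3)) + 1512)**2 = (105/((-3/2 + 3) - 1/3*5) + 1512)**2 = (105/(3/2 - 5/3) + 1512)**2 = (105/(-1/6) + 1512)**2 = (105*(-6) + 1512)**2 = (-630 + 1512)**2 = 882**2 = 777924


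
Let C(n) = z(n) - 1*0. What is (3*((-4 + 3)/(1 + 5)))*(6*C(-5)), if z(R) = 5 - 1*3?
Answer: -6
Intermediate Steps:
z(R) = 2 (z(R) = 5 - 3 = 2)
C(n) = 2 (C(n) = 2 - 1*0 = 2 + 0 = 2)
(3*((-4 + 3)/(1 + 5)))*(6*C(-5)) = (3*((-4 + 3)/(1 + 5)))*(6*2) = (3*(-1/6))*12 = (3*(-1*⅙))*12 = (3*(-⅙))*12 = -½*12 = -6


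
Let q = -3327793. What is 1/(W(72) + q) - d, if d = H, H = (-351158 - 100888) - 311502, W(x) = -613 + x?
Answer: 2541342769031/3328334 ≈ 7.6355e+5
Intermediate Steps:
H = -763548 (H = -452046 - 311502 = -763548)
d = -763548
1/(W(72) + q) - d = 1/((-613 + 72) - 3327793) - 1*(-763548) = 1/(-541 - 3327793) + 763548 = 1/(-3328334) + 763548 = -1/3328334 + 763548 = 2541342769031/3328334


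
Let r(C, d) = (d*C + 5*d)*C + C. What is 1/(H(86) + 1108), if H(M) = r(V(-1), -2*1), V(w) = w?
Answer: 1/1115 ≈ 0.00089686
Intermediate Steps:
r(C, d) = C + C*(5*d + C*d) (r(C, d) = (C*d + 5*d)*C + C = (5*d + C*d)*C + C = C*(5*d + C*d) + C = C + C*(5*d + C*d))
H(M) = 7 (H(M) = -(1 + 5*(-2*1) - (-2)) = -(1 + 5*(-2) - 1*(-2)) = -(1 - 10 + 2) = -1*(-7) = 7)
1/(H(86) + 1108) = 1/(7 + 1108) = 1/1115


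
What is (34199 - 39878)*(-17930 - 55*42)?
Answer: 114942960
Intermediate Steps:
(34199 - 39878)*(-17930 - 55*42) = -5679*(-17930 - 2310) = -5679*(-20240) = 114942960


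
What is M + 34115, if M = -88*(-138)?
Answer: 46259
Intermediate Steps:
M = 12144
M + 34115 = 12144 + 34115 = 46259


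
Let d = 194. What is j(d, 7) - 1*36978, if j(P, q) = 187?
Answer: -36791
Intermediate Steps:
j(d, 7) - 1*36978 = 187 - 1*36978 = 187 - 36978 = -36791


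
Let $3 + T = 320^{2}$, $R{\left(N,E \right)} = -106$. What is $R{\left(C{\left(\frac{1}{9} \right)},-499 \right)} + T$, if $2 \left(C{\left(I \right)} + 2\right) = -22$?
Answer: $102291$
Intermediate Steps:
$C{\left(I \right)} = -13$ ($C{\left(I \right)} = -2 + \frac{1}{2} \left(-22\right) = -2 - 11 = -13$)
$T = 102397$ ($T = -3 + 320^{2} = -3 + 102400 = 102397$)
$R{\left(C{\left(\frac{1}{9} \right)},-499 \right)} + T = -106 + 102397 = 102291$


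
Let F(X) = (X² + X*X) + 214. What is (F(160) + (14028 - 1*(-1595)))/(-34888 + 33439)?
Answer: -67037/1449 ≈ -46.264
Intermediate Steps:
F(X) = 214 + 2*X² (F(X) = (X² + X²) + 214 = 2*X² + 214 = 214 + 2*X²)
(F(160) + (14028 - 1*(-1595)))/(-34888 + 33439) = ((214 + 2*160²) + (14028 - 1*(-1595)))/(-34888 + 33439) = ((214 + 2*25600) + (14028 + 1595))/(-1449) = ((214 + 51200) + 15623)*(-1/1449) = (51414 + 15623)*(-1/1449) = 67037*(-1/1449) = -67037/1449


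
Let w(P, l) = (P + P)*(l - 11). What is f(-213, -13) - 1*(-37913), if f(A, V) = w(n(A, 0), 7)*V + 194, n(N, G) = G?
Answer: 38107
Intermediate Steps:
w(P, l) = 2*P*(-11 + l) (w(P, l) = (2*P)*(-11 + l) = 2*P*(-11 + l))
f(A, V) = 194 (f(A, V) = (2*0*(-11 + 7))*V + 194 = (2*0*(-4))*V + 194 = 0*V + 194 = 0 + 194 = 194)
f(-213, -13) - 1*(-37913) = 194 - 1*(-37913) = 194 + 37913 = 38107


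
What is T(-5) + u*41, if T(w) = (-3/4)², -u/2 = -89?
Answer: 116777/16 ≈ 7298.6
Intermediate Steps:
u = 178 (u = -2*(-89) = 178)
T(w) = 9/16 (T(w) = (-3*¼)² = (-¾)² = 9/16)
T(-5) + u*41 = 9/16 + 178*41 = 9/16 + 7298 = 116777/16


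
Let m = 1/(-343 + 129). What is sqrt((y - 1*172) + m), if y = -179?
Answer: I*sqrt(16074610)/214 ≈ 18.735*I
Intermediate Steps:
m = -1/214 (m = 1/(-214) = -1/214 ≈ -0.0046729)
sqrt((y - 1*172) + m) = sqrt((-179 - 1*172) - 1/214) = sqrt((-179 - 172) - 1/214) = sqrt(-351 - 1/214) = sqrt(-75115/214) = I*sqrt(16074610)/214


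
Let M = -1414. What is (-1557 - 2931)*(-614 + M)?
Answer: 9101664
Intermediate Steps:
(-1557 - 2931)*(-614 + M) = (-1557 - 2931)*(-614 - 1414) = -4488*(-2028) = 9101664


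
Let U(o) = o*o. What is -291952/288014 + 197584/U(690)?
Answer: -10261423628/17140433175 ≈ -0.59867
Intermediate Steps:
U(o) = o²
-291952/288014 + 197584/U(690) = -291952/288014 + 197584/(690²) = -291952*1/288014 + 197584/476100 = -145976/144007 + 197584*(1/476100) = -145976/144007 + 49396/119025 = -10261423628/17140433175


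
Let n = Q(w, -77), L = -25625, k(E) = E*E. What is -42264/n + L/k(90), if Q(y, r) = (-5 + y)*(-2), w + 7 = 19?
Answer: 6839593/2268 ≈ 3015.7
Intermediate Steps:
w = 12 (w = -7 + 19 = 12)
Q(y, r) = 10 - 2*y
k(E) = E**2
n = -14 (n = 10 - 2*12 = 10 - 24 = -14)
-42264/n + L/k(90) = -42264/(-14) - 25625/(90**2) = -42264*(-1/14) - 25625/8100 = 21132/7 - 25625*1/8100 = 21132/7 - 1025/324 = 6839593/2268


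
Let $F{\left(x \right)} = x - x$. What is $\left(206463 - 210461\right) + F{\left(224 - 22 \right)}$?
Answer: $-3998$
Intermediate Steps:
$F{\left(x \right)} = 0$
$\left(206463 - 210461\right) + F{\left(224 - 22 \right)} = \left(206463 - 210461\right) + 0 = -3998 + 0 = -3998$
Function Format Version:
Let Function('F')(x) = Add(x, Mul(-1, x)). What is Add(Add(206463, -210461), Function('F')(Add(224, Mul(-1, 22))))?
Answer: -3998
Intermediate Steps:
Function('F')(x) = 0
Add(Add(206463, -210461), Function('F')(Add(224, Mul(-1, 22)))) = Add(Add(206463, -210461), 0) = Add(-3998, 0) = -3998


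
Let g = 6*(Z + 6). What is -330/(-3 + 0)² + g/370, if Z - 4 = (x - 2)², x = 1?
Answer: -20251/555 ≈ -36.488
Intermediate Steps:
Z = 5 (Z = 4 + (1 - 2)² = 4 + (-1)² = 4 + 1 = 5)
g = 66 (g = 6*(5 + 6) = 6*11 = 66)
-330/(-3 + 0)² + g/370 = -330/(-3 + 0)² + 66/370 = -330/((-3)²) + 66*(1/370) = -330/9 + 33/185 = -330*⅑ + 33/185 = -110/3 + 33/185 = -20251/555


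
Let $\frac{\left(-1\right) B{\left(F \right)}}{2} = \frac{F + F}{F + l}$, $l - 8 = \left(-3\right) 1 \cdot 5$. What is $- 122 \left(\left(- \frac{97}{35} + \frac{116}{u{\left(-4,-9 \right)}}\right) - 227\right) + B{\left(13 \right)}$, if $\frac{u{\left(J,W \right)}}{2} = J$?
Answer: $\frac{3128207}{105} \approx 29792.0$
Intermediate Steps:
$l = -7$ ($l = 8 + \left(-3\right) 1 \cdot 5 = 8 - 15 = -7$)
$u{\left(J,W \right)} = 2 J$
$B{\left(F \right)} = - \frac{4 F}{-7 + F}$ ($B{\left(F \right)} = - 2 \frac{F + F}{F - 7} = - 2 \frac{2 F}{-7 + F} = - \frac{4 F}{-7 + F}$)
$- 122 \left(\left(- \frac{97}{35} + \frac{116}{u{\left(-4,-9 \right)}}\right) - 227\right) + B{\left(13 \right)} = - 122 \left(\left(- \frac{97}{35} + \frac{116}{2 \left(-4\right)}\right) - 227\right) - \frac{52}{-7 + 13} = - 122 \left(\left(\left(-97\right) \frac{1}{35} + \frac{116}{-8}\right) - 227\right) - \frac{52}{6} = - 122 \left(\left(- \frac{97}{35} + 116 \left(- \frac{1}{8}\right)\right) - 227\right) - 52 \cdot \frac{1}{6} = - 122 \left(\left(- \frac{97}{35} - \frac{29}{2}\right) - 227\right) - \frac{26}{3} = - 122 \left(- \frac{1209}{70} - 227\right) - \frac{26}{3} = \left(-122\right) \left(- \frac{17099}{70}\right) - \frac{26}{3} = \frac{1043039}{35} - \frac{26}{3} = \frac{3128207}{105}$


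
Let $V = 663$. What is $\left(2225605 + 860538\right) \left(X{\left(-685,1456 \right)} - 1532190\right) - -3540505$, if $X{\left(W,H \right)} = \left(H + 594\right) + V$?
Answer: $-4720181196706$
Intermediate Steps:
$X{\left(W,H \right)} = 1257 + H$ ($X{\left(W,H \right)} = \left(H + 594\right) + 663 = \left(594 + H\right) + 663 = 1257 + H$)
$\left(2225605 + 860538\right) \left(X{\left(-685,1456 \right)} - 1532190\right) - -3540505 = \left(2225605 + 860538\right) \left(\left(1257 + 1456\right) - 1532190\right) - -3540505 = 3086143 \left(2713 - 1532190\right) + 3540505 = 3086143 \left(-1529477\right) + 3540505 = -4720184737211 + 3540505 = -4720181196706$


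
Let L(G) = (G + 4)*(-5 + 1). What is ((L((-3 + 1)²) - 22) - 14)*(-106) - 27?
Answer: 7181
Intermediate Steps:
L(G) = -16 - 4*G (L(G) = (4 + G)*(-4) = -16 - 4*G)
((L((-3 + 1)²) - 22) - 14)*(-106) - 27 = (((-16 - 4*(-3 + 1)²) - 22) - 14)*(-106) - 27 = (((-16 - 4*(-2)²) - 22) - 14)*(-106) - 27 = (((-16 - 4*4) - 22) - 14)*(-106) - 27 = (((-16 - 16) - 22) - 14)*(-106) - 27 = ((-32 - 22) - 14)*(-106) - 27 = (-54 - 14)*(-106) - 27 = -68*(-106) - 27 = 7208 - 27 = 7181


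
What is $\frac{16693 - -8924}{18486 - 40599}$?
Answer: $- \frac{8539}{7371} \approx -1.1585$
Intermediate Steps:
$\frac{16693 - -8924}{18486 - 40599} = \frac{16693 + \left(-16124 + 25048\right)}{-22113} = \left(16693 + 8924\right) \left(- \frac{1}{22113}\right) = 25617 \left(- \frac{1}{22113}\right) = - \frac{8539}{7371}$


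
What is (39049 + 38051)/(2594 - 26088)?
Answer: -38550/11747 ≈ -3.2817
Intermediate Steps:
(39049 + 38051)/(2594 - 26088) = 77100/(-23494) = 77100*(-1/23494) = -38550/11747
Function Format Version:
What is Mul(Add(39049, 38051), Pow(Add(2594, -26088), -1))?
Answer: Rational(-38550, 11747) ≈ -3.2817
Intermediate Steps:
Mul(Add(39049, 38051), Pow(Add(2594, -26088), -1)) = Mul(77100, Pow(-23494, -1)) = Mul(77100, Rational(-1, 23494)) = Rational(-38550, 11747)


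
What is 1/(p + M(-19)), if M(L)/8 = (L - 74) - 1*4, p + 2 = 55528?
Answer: 1/54750 ≈ 1.8265e-5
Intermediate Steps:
p = 55526 (p = -2 + 55528 = 55526)
M(L) = -624 + 8*L (M(L) = 8*((L - 74) - 1*4) = 8*((-74 + L) - 4) = 8*(-78 + L) = -624 + 8*L)
1/(p + M(-19)) = 1/(55526 + (-624 + 8*(-19))) = 1/(55526 + (-624 - 152)) = 1/(55526 - 776) = 1/54750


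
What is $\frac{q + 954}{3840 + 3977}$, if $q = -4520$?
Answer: $- \frac{3566}{7817} \approx -0.45619$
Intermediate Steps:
$\frac{q + 954}{3840 + 3977} = \frac{-4520 + 954}{3840 + 3977} = - \frac{3566}{7817}$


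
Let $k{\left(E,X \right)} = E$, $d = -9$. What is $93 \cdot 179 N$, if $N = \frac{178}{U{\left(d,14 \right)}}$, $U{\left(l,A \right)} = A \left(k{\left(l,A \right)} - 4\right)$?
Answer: $- \frac{1481583}{91} \approx -16281.0$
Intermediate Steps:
$U{\left(l,A \right)} = A \left(-4 + l\right)$ ($U{\left(l,A \right)} = A \left(l - 4\right) = A \left(-4 + l\right)$)
$N = - \frac{89}{91}$ ($N = \frac{178}{14 \left(-4 - 9\right)} = \frac{178}{14 \left(-13\right)} = \frac{178}{-182} = 178 \left(- \frac{1}{182}\right) = - \frac{89}{91} \approx -0.97802$)
$93 \cdot 179 N = 93 \cdot 179 \left(- \frac{89}{91}\right) = 16647 \left(- \frac{89}{91}\right) = - \frac{1481583}{91}$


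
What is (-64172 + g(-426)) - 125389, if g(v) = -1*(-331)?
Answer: -189230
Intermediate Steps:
g(v) = 331
(-64172 + g(-426)) - 125389 = (-64172 + 331) - 125389 = -63841 - 125389 = -189230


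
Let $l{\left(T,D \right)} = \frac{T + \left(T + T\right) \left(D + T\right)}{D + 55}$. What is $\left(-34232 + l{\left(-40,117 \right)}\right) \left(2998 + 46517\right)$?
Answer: $- \frac{72961639890}{43} \approx -1.6968 \cdot 10^{9}$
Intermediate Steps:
$l{\left(T,D \right)} = \frac{T + 2 T \left(D + T\right)}{55 + D}$
$\left(-34232 + l{\left(-40,117 \right)}\right) \left(2998 + 46517\right) = \left(-34232 - \frac{40 \left(1 + 2 \cdot 117 + 2 \left(-40\right)\right)}{55 + 117}\right) \left(2998 + 46517\right) = \left(-34232 - \frac{40 \left(1 + 234 - 80\right)}{172}\right) 49515 = \left(-34232 - \frac{10}{43} \cdot 155\right) 49515 = \left(-34232 - \frac{1550}{43}\right) 49515 = \left(- \frac{1473526}{43}\right) 49515 = - \frac{72961639890}{43}$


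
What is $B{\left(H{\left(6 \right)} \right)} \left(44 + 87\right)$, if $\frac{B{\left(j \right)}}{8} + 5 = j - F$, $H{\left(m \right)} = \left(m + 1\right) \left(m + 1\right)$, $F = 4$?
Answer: $41920$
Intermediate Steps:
$H{\left(m \right)} = \left(1 + m\right)^{2}$ ($H{\left(m \right)} = \left(1 + m\right) \left(1 + m\right) = \left(1 + m\right)^{2}$)
$B{\left(j \right)} = -72 + 8 j$ ($B{\left(j \right)} = -40 + 8 \left(j - 4\right) = -40 + 8 \left(-4 + j\right) = -40 + \left(-32 + 8 j\right) = -72 + 8 j$)
$B{\left(H{\left(6 \right)} \right)} \left(44 + 87\right) = \left(-72 + 8 \left(1 + 6\right)^{2}\right) \left(44 + 87\right) = \left(-72 + 8 \cdot 7^{2}\right) 131 = \left(-72 + 8 \cdot 49\right) 131 = \left(-72 + 392\right) 131 = 320 \cdot 131 = 41920$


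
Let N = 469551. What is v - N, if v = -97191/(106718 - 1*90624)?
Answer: -7557050985/16094 ≈ -4.6956e+5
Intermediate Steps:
v = -97191/16094 (v = -97191/(106718 - 90624) = -97191/16094 ≈ -6.0390)
v - N = -97191/16094 - 1*469551 = -97191/16094 - 469551 = -7557050985/16094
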